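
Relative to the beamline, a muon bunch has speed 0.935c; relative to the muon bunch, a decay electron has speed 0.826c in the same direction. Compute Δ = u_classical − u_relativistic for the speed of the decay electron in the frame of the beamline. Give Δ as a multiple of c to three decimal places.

Galilean: u_cl = 0.826 + 0.935 = 1.7610.
Relativistic: u_rel = (0.826 + 0.935) / (1 + 0.826·0.935) = 1.7610/1.7723 = 0.9936.
Δ = 1.7610 − 0.9936 = 0.7674.
(The classical prediction exceeds c; the relativistic result does not.)

Δ = 0.767c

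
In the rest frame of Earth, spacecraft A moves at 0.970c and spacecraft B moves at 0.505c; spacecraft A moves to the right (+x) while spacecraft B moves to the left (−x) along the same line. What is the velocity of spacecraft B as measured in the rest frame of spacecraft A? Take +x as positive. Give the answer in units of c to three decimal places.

-0.990c

β_A = 0.970, β_B = -0.505.
Transform to A's frame with the inverse velocity-addition law: u' = (u − v)/(1 − uv/c²), taking u = β_B and v = β_A.
u' = (-0.505 − 0.970) / (1 − (0.970)(-0.505)) = -1.4750/1.4898 = -0.9900.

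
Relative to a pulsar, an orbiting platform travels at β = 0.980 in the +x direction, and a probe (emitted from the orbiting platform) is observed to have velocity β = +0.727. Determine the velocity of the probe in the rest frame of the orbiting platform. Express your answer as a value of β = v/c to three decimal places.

Invert the composition law: u' = (u − v)/(1 − uv/c²).
u' = (0.727 − 0.980) / (1 − (0.727)(0.980)) = -0.2530/0.2875 = -0.8799.

β = -0.880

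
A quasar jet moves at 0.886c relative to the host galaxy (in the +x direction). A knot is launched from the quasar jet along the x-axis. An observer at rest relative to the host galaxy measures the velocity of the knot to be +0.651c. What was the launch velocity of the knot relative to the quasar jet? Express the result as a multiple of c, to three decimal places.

Invert the composition law: u' = (u − v)/(1 − uv/c²).
u' = (0.651 − 0.886) / (1 − (0.651)(0.886)) = -0.2350/0.4232 = -0.5553.

-0.555c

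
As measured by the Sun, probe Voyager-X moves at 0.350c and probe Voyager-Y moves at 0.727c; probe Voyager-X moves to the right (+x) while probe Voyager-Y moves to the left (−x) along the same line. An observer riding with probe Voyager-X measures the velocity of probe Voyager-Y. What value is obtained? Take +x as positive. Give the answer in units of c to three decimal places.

-0.859c

β_A = 0.350, β_B = -0.727.
Transform to A's frame with the inverse velocity-addition law: u' = (u − v)/(1 − uv/c²), taking u = β_B and v = β_A.
u' = (-0.727 − 0.350) / (1 − (0.350)(-0.727)) = -1.0770/1.2545 = -0.8585.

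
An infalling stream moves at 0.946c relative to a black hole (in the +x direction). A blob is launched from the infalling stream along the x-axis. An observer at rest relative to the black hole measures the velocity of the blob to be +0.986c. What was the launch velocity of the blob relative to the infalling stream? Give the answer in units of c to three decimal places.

Invert the composition law: u' = (u − v)/(1 − uv/c²).
u' = (0.986 − 0.946) / (1 − (0.986)(0.946)) = 0.0400/0.0672 = 0.5948.

+0.595c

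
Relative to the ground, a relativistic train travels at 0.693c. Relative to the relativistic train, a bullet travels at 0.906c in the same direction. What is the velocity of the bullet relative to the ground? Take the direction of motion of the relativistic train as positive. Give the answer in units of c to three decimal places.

With v = 0.693 and u' = 0.906 (in units of c),
u = (u' + v)/(1 + u'v/c²):
u = (0.906 + 0.693) / (1 + 0.906·0.693) = 1.5990/1.6279 = 0.9823
(Galilean addition would give +1.599c, exceeding c.)

0.982c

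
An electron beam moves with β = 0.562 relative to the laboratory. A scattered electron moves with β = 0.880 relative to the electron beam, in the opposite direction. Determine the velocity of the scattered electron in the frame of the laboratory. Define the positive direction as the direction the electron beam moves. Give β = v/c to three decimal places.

β = -0.629

With v = 0.562 and u' = -0.880 (in units of c),
u = (u' + v)/(1 + u'v/c²):
u = (-0.880 + 0.562) / (1 + (-0.880)·0.562) = -0.3180/0.5054 = -0.6292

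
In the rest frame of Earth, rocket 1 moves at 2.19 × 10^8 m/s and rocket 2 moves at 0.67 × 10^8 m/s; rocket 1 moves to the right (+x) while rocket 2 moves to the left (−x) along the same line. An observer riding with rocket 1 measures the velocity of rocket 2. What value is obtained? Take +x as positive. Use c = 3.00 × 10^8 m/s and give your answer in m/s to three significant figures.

β_A = 0.730, β_B = -0.223 (dividing each by c = 3.00 × 10^8 m/s).
Transform to A's frame with the inverse velocity-addition law: u' = (u − v)/(1 − uv/c²), taking u = β_B and v = β_A.
u' = (-0.223 − 0.730) / (1 − (0.730)(-0.223)) = -0.9533/1.1630 = -0.8197.
u' = -0.8197 × 3.00 × 10^8 m/s.

-2.46 × 10^8 m/s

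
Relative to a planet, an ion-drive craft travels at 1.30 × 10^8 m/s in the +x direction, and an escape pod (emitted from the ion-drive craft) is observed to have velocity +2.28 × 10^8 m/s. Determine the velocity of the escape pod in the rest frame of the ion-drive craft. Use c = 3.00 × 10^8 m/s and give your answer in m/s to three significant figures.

+1.46 × 10^8 m/s

v = 0.433c, u = 0.760c.
Invert the composition law: u' = (u − v)/(1 − uv/c²).
u' = (0.760 − 0.433) / (1 − (0.760)(0.433)) = 0.3267/0.6707 = 0.4871.
u' = 0.4871 × 3.00 × 10^8 m/s.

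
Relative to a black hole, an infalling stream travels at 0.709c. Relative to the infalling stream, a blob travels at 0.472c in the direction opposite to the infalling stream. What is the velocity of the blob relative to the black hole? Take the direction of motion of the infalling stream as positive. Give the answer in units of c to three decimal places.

+0.356c

With v = 0.709 and u' = -0.472 (in units of c),
u = (u' + v)/(1 + u'v/c²):
u = (-0.472 + 0.709) / (1 + (-0.472)·0.709) = 0.2370/0.6654 = 0.3562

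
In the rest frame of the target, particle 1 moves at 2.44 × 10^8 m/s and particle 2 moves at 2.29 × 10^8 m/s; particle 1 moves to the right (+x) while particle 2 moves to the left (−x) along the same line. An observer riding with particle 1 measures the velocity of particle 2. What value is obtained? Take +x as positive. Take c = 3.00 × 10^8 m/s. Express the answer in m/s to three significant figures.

-2.92 × 10^8 m/s

β_A = 0.813, β_B = -0.763 (dividing each by c = 3.00 × 10^8 m/s).
Transform to A's frame with the inverse velocity-addition law: u' = (u − v)/(1 − uv/c²), taking u = β_B and v = β_A.
u' = (-0.763 − 0.813) / (1 − (0.813)(-0.763)) = -1.5767/1.6208 = -0.9727.
u' = -0.9727 × 3.00 × 10^8 m/s.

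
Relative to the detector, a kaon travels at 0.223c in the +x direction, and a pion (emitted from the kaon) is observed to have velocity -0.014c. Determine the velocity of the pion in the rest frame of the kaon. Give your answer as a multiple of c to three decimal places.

Invert the composition law: u' = (u − v)/(1 − uv/c²).
u' = (-0.014 − 0.223) / (1 − (-0.014)(0.223)) = -0.2370/1.0031 = -0.2363.

-0.236c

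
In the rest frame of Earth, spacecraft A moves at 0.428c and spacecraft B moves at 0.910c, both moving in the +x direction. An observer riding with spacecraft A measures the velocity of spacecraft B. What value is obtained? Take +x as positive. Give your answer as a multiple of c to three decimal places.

+0.789c

β_A = 0.428, β_B = 0.910.
Transform to A's frame with the inverse velocity-addition law: u' = (u − v)/(1 − uv/c²), taking u = β_B and v = β_A.
u' = (0.910 − 0.428) / (1 − (0.428)(0.910)) = 0.4820/0.6105 = 0.7895.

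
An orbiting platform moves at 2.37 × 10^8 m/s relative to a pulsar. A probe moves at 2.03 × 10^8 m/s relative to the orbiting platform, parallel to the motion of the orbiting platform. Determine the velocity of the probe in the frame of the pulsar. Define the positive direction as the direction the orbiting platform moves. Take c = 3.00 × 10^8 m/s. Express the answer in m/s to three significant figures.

In units of c (dividing by 3.00 × 10^8 m/s): v = 0.790, u' = 0.677.
u = (u' + v)/(1 + u'v/c²):
u = (0.677 + 0.790) / (1 + 0.677·0.790) = 1.4667/1.5346 = 0.9558
(Galilean addition would give +1.467c, exceeding c.)
Converting back: u = 0.9558 × 3.00 × 10^8 m/s.

2.87 × 10^8 m/s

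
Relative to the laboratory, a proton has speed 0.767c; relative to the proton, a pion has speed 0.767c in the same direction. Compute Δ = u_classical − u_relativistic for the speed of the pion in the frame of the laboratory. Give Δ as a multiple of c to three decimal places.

Δ = 0.568c

Galilean: u_cl = 0.767 + 0.767 = 1.5340.
Relativistic: u_rel = (0.767 + 0.767) / (1 + 0.767·0.767) = 1.5340/1.5883 = 0.9658.
Δ = 1.5340 − 0.9658 = 0.5682.
(The classical prediction exceeds c; the relativistic result does not.)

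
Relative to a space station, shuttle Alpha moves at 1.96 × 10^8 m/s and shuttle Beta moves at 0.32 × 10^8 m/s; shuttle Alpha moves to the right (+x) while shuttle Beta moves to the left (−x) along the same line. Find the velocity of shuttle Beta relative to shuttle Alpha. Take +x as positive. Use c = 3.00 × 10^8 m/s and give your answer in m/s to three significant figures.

β_A = 0.653, β_B = -0.107 (dividing each by c = 3.00 × 10^8 m/s).
Transform to A's frame with the inverse velocity-addition law: u' = (u − v)/(1 − uv/c²), taking u = β_B and v = β_A.
u' = (-0.107 − 0.653) / (1 − (0.653)(-0.107)) = -0.7600/1.0697 = -0.7105.
u' = -0.7105 × 3.00 × 10^8 m/s.

-2.13 × 10^8 m/s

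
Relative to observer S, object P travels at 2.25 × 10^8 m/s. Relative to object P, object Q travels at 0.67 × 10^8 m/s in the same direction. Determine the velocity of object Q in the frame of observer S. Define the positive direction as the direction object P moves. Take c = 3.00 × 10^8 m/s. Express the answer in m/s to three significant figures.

2.50 × 10^8 m/s

In units of c (dividing by 3.00 × 10^8 m/s): v = 0.750, u' = 0.223.
u = (u' + v)/(1 + u'v/c²):
u = (0.223 + 0.750) / (1 + 0.223·0.750) = 0.9733/1.1675 = 0.8337
(Galilean addition would give +0.973c.)
Converting back: u = 0.8337 × 3.00 × 10^8 m/s.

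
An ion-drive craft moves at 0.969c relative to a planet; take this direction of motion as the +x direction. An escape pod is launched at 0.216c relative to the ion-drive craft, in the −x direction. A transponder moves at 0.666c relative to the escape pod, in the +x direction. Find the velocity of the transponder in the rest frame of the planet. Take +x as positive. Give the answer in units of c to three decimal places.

Apply u = (u' + v)/(1 + u'v/c²) successively, working outward toward the planet.
Start: velocity of the ion-drive craft relative to the planet = 0.9690c.
Compose with the escape pod (u' = -0.216 in the ion-drive craft frame): u_1 = (-0.216 + 0.969) / (1 + (-0.216)·0.969) = 0.7530/0.7907 = 0.9523.
Compose with the transponder (u' = 0.666 in the escape pod frame): u_2 = (0.666 + 0.952) / (1 + 0.666·0.952) = 1.6183/1.6342 = 0.9903.

+0.990c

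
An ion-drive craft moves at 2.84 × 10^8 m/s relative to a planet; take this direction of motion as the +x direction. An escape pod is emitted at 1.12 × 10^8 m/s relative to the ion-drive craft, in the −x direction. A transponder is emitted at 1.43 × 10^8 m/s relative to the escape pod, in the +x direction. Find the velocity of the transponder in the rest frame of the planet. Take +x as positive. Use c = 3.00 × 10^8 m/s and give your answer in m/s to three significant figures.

Apply u = (u' + v)/(1 + u'v/c²) successively, working outward toward the planet.
(Dividing each given speed by c = 3.00 × 10^8 m/s to work in units of c.)
Start: velocity of the ion-drive craft relative to the planet = 0.9467c.
Compose with the escape pod (u' = -0.373 in the ion-drive craft frame): u_1 = (-0.373 + 0.947) / (1 + (-0.373)·0.947) = 0.5733/0.6466 = 0.8867.
Compose with the transponder (u' = 0.477 in the escape pod frame): u_2 = (0.477 + 0.887) / (1 + 0.477·0.887) = 1.3634/1.4227 = 0.9583.
So u = 0.9583 × 3.00 × 10^8 m/s.

+2.87 × 10^8 m/s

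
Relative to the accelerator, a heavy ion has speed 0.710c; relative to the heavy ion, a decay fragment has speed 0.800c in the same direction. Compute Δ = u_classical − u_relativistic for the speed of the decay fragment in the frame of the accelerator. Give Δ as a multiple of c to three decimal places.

Δ = 0.547c

Galilean: u_cl = 0.800 + 0.710 = 1.5100.
Relativistic: u_rel = (0.800 + 0.710) / (1 + 0.800·0.710) = 1.5100/1.5680 = 0.9630.
Δ = 1.5100 − 0.9630 = 0.5470.
(The classical prediction exceeds c; the relativistic result does not.)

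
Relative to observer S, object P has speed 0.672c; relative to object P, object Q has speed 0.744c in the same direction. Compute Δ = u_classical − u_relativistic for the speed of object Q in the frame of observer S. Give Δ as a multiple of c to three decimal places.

Galilean: u_cl = 0.744 + 0.672 = 1.4160.
Relativistic: u_rel = (0.744 + 0.672) / (1 + 0.744·0.672) = 1.4160/1.5000 = 0.9440.
Δ = 1.4160 − 0.9440 = 0.4720.
(The classical prediction exceeds c; the relativistic result does not.)

Δ = 0.472c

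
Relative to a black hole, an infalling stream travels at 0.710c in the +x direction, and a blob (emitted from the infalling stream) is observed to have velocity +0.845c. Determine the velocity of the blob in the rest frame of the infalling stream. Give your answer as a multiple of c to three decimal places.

Invert the composition law: u' = (u − v)/(1 − uv/c²).
u' = (0.845 − 0.710) / (1 − (0.845)(0.710)) = 0.1350/0.4001 = 0.3375.

+0.337c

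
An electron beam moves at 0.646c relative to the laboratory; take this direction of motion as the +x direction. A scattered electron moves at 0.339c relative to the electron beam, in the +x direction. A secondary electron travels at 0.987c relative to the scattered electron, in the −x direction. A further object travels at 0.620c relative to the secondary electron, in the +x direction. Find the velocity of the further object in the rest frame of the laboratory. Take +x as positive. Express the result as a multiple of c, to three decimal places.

Apply u = (u' + v)/(1 + u'v/c²) successively, working outward toward the laboratory.
Start: velocity of the electron beam relative to the laboratory = 0.6460c.
Compose with the scattered electron (u' = 0.339 in the electron beam frame): u_1 = (0.339 + 0.646) / (1 + 0.339·0.646) = 0.9850/1.2190 = 0.8080.
Compose with the secondary electron (u' = -0.987 in the scattered electron frame): u_2 = (-0.987 + 0.808) / (1 + (-0.987)·0.808) = -0.1790/0.2025 = -0.8839.
Compose with the further object (u' = 0.620 in the secondary electron frame): u_3 = (0.620 + (-0.884)) / (1 + 0.620·(-0.884)) = -0.2639/0.4520 = -0.5839.

-0.584c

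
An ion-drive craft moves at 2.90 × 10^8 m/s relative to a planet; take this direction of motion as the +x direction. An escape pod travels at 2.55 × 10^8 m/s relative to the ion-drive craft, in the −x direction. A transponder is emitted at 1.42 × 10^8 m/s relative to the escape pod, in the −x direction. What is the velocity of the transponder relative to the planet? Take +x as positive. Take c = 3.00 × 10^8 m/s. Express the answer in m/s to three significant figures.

Apply u = (u' + v)/(1 + u'v/c²) successively, working outward toward the planet.
(Dividing each given speed by c = 3.00 × 10^8 m/s to work in units of c.)
Start: velocity of the ion-drive craft relative to the planet = 0.9667c.
Compose with the escape pod (u' = -0.850 in the ion-drive craft frame): u_1 = (-0.850 + 0.967) / (1 + (-0.850)·0.967) = 0.1167/0.1783 = 0.6542.
Compose with the transponder (u' = -0.473 in the escape pod frame): u_2 = (-0.473 + 0.654) / (1 + (-0.473)·0.654) = 0.1809/0.6903 = 0.2620.
So u = 0.2620 × 3.00 × 10^8 m/s.

+7.86 × 10^7 m/s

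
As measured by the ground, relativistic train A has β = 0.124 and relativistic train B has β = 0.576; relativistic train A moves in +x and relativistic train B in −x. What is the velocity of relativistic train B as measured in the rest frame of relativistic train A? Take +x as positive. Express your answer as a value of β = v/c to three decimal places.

β = -0.653

β_A = 0.124, β_B = -0.576.
Transform to A's frame with the inverse velocity-addition law: u' = (u − v)/(1 − uv/c²), taking u = β_B and v = β_A.
u' = (-0.576 − 0.124) / (1 − (0.124)(-0.576)) = -0.7000/1.0714 = -0.6533.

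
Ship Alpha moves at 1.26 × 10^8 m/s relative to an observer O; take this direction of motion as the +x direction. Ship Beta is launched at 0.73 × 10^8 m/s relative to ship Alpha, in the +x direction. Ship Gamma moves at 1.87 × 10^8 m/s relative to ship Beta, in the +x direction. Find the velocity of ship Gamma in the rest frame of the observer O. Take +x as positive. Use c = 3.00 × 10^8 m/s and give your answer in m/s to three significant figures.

2.67 × 10^8 m/s

Apply u = (u' + v)/(1 + u'v/c²) successively, working outward toward the observer O.
(Dividing each given speed by c = 3.00 × 10^8 m/s to work in units of c.)
Start: velocity of ship Alpha relative to the observer O = 0.4200c.
Compose with ship Beta (u' = 0.243 in ship Alpha frame): u_1 = (0.243 + 0.420) / (1 + 0.243·0.420) = 0.6633/1.1022 = 0.6018.
Compose with ship Gamma (u' = 0.623 in ship Beta frame): u_2 = (0.623 + 0.602) / (1 + 0.623·0.602) = 1.2252/1.3751 = 0.8909.
So u = 0.8909 × 3.00 × 10^8 m/s.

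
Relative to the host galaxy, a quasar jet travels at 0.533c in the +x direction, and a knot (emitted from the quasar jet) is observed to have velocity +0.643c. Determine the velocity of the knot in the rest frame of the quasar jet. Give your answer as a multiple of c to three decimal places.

Invert the composition law: u' = (u − v)/(1 − uv/c²).
u' = (0.643 − 0.533) / (1 − (0.643)(0.533)) = 0.1100/0.6573 = 0.1674.

+0.167c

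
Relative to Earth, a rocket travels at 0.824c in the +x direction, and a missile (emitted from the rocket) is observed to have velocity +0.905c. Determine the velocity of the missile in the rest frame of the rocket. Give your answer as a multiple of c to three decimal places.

Invert the composition law: u' = (u − v)/(1 − uv/c²).
u' = (0.905 − 0.824) / (1 − (0.905)(0.824)) = 0.0810/0.2543 = 0.3185.

+0.319c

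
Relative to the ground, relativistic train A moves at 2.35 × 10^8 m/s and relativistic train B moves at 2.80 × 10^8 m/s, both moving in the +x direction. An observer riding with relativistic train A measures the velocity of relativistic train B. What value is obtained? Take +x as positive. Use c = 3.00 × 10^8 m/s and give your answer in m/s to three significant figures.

β_A = 0.783, β_B = 0.933 (dividing each by c = 3.00 × 10^8 m/s).
Transform to A's frame with the inverse velocity-addition law: u' = (u − v)/(1 − uv/c²), taking u = β_B and v = β_A.
u' = (0.933 − 0.783) / (1 − (0.783)(0.933)) = 0.1500/0.2689 = 0.5579.
u' = 0.5579 × 3.00 × 10^8 m/s.

+1.67 × 10^8 m/s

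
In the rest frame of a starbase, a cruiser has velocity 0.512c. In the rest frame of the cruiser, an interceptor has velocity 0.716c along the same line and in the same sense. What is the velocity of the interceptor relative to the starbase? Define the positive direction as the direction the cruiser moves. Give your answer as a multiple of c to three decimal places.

With v = 0.512 and u' = 0.716 (in units of c),
u = (u' + v)/(1 + u'v/c²):
u = (0.716 + 0.512) / (1 + 0.716·0.512) = 1.2280/1.3666 = 0.8986
(Galilean addition would give +1.228c, exceeding c.)

0.899c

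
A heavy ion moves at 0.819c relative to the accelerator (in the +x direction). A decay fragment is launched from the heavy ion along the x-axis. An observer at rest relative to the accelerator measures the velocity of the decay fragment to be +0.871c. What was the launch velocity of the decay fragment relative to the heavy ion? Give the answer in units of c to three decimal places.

Invert the composition law: u' = (u − v)/(1 − uv/c²).
u' = (0.871 − 0.819) / (1 − (0.871)(0.819)) = 0.0520/0.2867 = 0.1814.

+0.181c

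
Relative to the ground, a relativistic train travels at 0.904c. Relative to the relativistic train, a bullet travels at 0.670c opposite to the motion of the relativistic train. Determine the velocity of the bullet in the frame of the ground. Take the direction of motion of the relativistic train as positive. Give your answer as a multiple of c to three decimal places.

+0.593c

With v = 0.904 and u' = -0.670 (in units of c),
u = (u' + v)/(1 + u'v/c²):
u = (-0.670 + 0.904) / (1 + (-0.670)·0.904) = 0.2340/0.3943 = 0.5934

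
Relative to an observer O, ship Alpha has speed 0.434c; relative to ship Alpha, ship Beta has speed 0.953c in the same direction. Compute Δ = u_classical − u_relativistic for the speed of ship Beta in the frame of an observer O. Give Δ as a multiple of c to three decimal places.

Galilean: u_cl = 0.953 + 0.434 = 1.3870.
Relativistic: u_rel = (0.953 + 0.434) / (1 + 0.953·0.434) = 1.3870/1.4136 = 0.9812.
Δ = 1.3870 − 0.9812 = 0.4058.
(The classical prediction exceeds c; the relativistic result does not.)

Δ = 0.406c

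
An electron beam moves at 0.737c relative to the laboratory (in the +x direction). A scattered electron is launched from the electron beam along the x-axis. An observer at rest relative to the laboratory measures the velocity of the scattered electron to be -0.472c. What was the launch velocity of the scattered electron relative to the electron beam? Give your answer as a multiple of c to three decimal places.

Invert the composition law: u' = (u − v)/(1 − uv/c²).
u' = (-0.472 − 0.737) / (1 − (-0.472)(0.737)) = -1.2090/1.3479 = -0.8970.

-0.897c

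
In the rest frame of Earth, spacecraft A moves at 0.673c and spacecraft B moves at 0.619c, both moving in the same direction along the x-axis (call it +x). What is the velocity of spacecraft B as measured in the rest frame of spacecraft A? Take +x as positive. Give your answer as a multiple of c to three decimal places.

-0.093c

β_A = 0.673, β_B = 0.619.
Transform to A's frame with the inverse velocity-addition law: u' = (u − v)/(1 − uv/c²), taking u = β_B and v = β_A.
u' = (0.619 − 0.673) / (1 − (0.673)(0.619)) = -0.0540/0.5834 = -0.0926.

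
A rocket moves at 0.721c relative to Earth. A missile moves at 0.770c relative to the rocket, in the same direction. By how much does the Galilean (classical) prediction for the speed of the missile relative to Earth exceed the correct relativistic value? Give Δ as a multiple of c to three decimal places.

Galilean: u_cl = 0.770 + 0.721 = 1.4910.
Relativistic: u_rel = (0.770 + 0.721) / (1 + 0.770·0.721) = 1.4910/1.5552 = 0.9587.
Δ = 1.4910 − 0.9587 = 0.5323.
(The classical prediction exceeds c; the relativistic result does not.)

Δ = 0.532c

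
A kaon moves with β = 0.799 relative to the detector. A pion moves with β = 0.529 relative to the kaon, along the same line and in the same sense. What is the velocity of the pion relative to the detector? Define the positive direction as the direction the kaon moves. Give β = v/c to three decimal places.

β = 0.933

With v = 0.799 and u' = 0.529 (in units of c),
u = (u' + v)/(1 + u'v/c²):
u = (0.529 + 0.799) / (1 + 0.529·0.799) = 1.3280/1.4227 = 0.9335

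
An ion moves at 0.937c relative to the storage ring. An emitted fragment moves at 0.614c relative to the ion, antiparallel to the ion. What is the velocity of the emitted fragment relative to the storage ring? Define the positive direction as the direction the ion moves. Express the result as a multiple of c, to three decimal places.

+0.761c

With v = 0.937 and u' = -0.614 (in units of c),
u = (u' + v)/(1 + u'v/c²):
u = (-0.614 + 0.937) / (1 + (-0.614)·0.937) = 0.3230/0.4247 = 0.7606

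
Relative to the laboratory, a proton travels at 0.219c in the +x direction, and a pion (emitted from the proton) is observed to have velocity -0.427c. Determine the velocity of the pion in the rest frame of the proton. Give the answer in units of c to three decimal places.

-0.591c

Invert the composition law: u' = (u − v)/(1 − uv/c²).
u' = (-0.427 − 0.219) / (1 − (-0.427)(0.219)) = -0.6460/1.0935 = -0.5908.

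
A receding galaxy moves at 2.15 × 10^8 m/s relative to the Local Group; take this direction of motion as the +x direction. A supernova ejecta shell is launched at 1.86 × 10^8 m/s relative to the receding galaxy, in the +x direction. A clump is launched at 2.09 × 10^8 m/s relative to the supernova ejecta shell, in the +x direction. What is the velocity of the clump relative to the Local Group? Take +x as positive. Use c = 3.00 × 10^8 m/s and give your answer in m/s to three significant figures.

Apply u = (u' + v)/(1 + u'v/c²) successively, working outward toward the Local Group.
(Dividing each given speed by c = 3.00 × 10^8 m/s to work in units of c.)
Start: velocity of the receding galaxy relative to the Local Group = 0.7167c.
Compose with the supernova ejecta shell (u' = 0.620 in the receding galaxy frame): u_1 = (0.620 + 0.717) / (1 + 0.620·0.717) = 1.3367/1.4443 = 0.9255.
Compose with the clump (u' = 0.697 in the supernova ejecta shell frame): u_2 = (0.697 + 0.925) / (1 + 0.697·0.925) = 1.6221/1.6447 = 0.9863.
So u = 0.9863 × 3.00 × 10^8 m/s.

2.96 × 10^8 m/s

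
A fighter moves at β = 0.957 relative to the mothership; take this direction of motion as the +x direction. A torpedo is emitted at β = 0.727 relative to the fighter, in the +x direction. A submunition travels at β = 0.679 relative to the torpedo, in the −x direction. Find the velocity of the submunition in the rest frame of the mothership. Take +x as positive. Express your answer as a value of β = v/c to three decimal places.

β = +0.964

Apply u = (u' + v)/(1 + u'v/c²) successively, working outward toward the mothership.
Start: velocity of the fighter relative to the mothership = 0.9570c.
Compose with the torpedo (u' = 0.727 in the fighter frame): u_1 = (0.727 + 0.957) / (1 + 0.727·0.957) = 1.6840/1.6957 = 0.9931.
Compose with the submunition (u' = -0.679 in the torpedo frame): u_2 = (-0.679 + 0.993) / (1 + (-0.679)·0.993) = 0.3141/0.3257 = 0.9643.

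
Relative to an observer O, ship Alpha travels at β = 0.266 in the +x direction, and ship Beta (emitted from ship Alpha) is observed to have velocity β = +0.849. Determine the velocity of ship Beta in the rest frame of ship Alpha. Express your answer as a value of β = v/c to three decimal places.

β = +0.753

Invert the composition law: u' = (u − v)/(1 − uv/c²).
u' = (0.849 − 0.266) / (1 − (0.849)(0.266)) = 0.5830/0.7742 = 0.7531.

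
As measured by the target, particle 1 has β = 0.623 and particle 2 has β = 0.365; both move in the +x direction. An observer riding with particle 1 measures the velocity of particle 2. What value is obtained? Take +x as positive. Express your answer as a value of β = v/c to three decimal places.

β = -0.334

β_A = 0.623, β_B = 0.365.
Transform to A's frame with the inverse velocity-addition law: u' = (u − v)/(1 − uv/c²), taking u = β_B and v = β_A.
u' = (0.365 − 0.623) / (1 − (0.623)(0.365)) = -0.2580/0.7726 = -0.3339.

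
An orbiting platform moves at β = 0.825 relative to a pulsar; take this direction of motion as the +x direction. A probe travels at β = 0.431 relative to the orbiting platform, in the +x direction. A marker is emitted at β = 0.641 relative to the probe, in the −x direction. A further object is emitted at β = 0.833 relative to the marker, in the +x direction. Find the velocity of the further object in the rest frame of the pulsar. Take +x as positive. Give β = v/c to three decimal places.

β = +0.969

Apply u = (u' + v)/(1 + u'v/c²) successively, working outward toward the pulsar.
Start: velocity of the orbiting platform relative to the pulsar = 0.8250c.
Compose with the probe (u' = 0.431 in the orbiting platform frame): u_1 = (0.431 + 0.825) / (1 + 0.431·0.825) = 1.2560/1.3556 = 0.9265.
Compose with the marker (u' = -0.641 in the probe frame): u_2 = (-0.641 + 0.927) / (1 + (-0.641)·0.927) = 0.2855/0.4061 = 0.7032.
Compose with the further object (u' = 0.833 in the marker frame): u_3 = (0.833 + 0.703) / (1 + 0.833·0.703) = 1.5362/1.5857 = 0.9687.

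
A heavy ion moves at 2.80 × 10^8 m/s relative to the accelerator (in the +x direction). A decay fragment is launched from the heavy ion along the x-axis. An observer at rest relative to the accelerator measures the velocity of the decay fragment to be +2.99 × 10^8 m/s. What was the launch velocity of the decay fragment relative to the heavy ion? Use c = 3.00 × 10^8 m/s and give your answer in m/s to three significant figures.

v = 0.933c, u = 0.997c.
Invert the composition law: u' = (u − v)/(1 − uv/c²).
u' = (0.997 − 0.933) / (1 − (0.997)(0.933)) = 0.0633/0.0698 = 0.9076.
u' = 0.9076 × 3.00 × 10^8 m/s.

+2.72 × 10^8 m/s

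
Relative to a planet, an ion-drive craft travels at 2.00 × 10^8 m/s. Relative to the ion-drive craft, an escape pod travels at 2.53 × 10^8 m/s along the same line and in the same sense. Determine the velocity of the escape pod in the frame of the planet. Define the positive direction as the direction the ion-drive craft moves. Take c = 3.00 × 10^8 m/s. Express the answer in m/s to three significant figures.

2.90 × 10^8 m/s

In units of c (dividing by 3.00 × 10^8 m/s): v = 0.667, u' = 0.843.
u = (u' + v)/(1 + u'v/c²):
u = (0.843 + 0.667) / (1 + 0.843·0.667) = 1.5100/1.5622 = 0.9666
(Galilean addition would give +1.510c, exceeding c.)
Converting back: u = 0.9666 × 3.00 × 10^8 m/s.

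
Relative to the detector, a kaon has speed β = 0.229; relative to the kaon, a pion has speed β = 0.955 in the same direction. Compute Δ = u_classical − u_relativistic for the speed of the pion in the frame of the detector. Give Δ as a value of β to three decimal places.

Galilean: u_cl = 0.955 + 0.229 = 1.1840.
Relativistic: u_rel = (0.955 + 0.229) / (1 + 0.955·0.229) = 1.1840/1.2187 = 0.9715.
Δ = 1.1840 − 0.9715 = 0.2125.
(The classical prediction exceeds c; the relativistic result does not.)

Δ = 0.212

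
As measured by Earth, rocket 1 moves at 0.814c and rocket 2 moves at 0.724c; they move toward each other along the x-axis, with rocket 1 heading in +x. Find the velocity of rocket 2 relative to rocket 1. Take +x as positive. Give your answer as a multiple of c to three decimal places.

-0.968c

β_A = 0.814, β_B = -0.724.
Transform to A's frame with the inverse velocity-addition law: u' = (u − v)/(1 − uv/c²), taking u = β_B and v = β_A.
u' = (-0.724 − 0.814) / (1 − (0.814)(-0.724)) = -1.5380/1.5893 = -0.9677.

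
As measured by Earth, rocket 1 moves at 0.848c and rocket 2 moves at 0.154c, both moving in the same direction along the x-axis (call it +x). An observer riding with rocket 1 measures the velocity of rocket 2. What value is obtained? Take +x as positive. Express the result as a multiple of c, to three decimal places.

β_A = 0.848, β_B = 0.154.
Transform to A's frame with the inverse velocity-addition law: u' = (u − v)/(1 − uv/c²), taking u = β_B and v = β_A.
u' = (0.154 − 0.848) / (1 − (0.848)(0.154)) = -0.6940/0.8694 = -0.7982.

-0.798c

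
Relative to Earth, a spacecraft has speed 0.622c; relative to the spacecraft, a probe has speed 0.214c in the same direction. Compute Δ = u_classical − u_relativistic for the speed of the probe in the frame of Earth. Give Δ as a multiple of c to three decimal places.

Galilean: u_cl = 0.214 + 0.622 = 0.8360.
Relativistic: u_rel = (0.214 + 0.622) / (1 + 0.214·0.622) = 0.8360/1.1331 = 0.7378.
Δ = 0.8360 − 0.7378 = 0.0982.

Δ = 0.098c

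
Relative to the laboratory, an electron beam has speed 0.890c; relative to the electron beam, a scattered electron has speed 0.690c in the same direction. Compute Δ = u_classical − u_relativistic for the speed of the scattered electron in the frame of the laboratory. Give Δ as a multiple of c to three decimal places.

Galilean: u_cl = 0.690 + 0.890 = 1.5800.
Relativistic: u_rel = (0.690 + 0.890) / (1 + 0.690·0.890) = 1.5800/1.6141 = 0.9789.
Δ = 1.5800 − 0.9789 = 0.6011.
(The classical prediction exceeds c; the relativistic result does not.)

Δ = 0.601c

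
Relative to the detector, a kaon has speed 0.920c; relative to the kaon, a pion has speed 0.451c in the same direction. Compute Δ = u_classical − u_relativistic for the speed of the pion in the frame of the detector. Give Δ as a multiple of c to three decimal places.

Galilean: u_cl = 0.451 + 0.920 = 1.3710.
Relativistic: u_rel = (0.451 + 0.920) / (1 + 0.451·0.920) = 1.3710/1.4149 = 0.9690.
Δ = 1.3710 − 0.9690 = 0.4020.
(The classical prediction exceeds c; the relativistic result does not.)

Δ = 0.402c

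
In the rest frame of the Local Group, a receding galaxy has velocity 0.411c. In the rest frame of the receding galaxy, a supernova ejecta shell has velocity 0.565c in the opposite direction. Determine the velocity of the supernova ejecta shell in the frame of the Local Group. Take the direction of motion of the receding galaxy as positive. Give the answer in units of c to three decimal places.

-0.201c

With v = 0.411 and u' = -0.565 (in units of c),
u = (u' + v)/(1 + u'v/c²):
u = (-0.565 + 0.411) / (1 + (-0.565)·0.411) = -0.1540/0.7678 = -0.2006
(Galilean addition would give -0.154c.)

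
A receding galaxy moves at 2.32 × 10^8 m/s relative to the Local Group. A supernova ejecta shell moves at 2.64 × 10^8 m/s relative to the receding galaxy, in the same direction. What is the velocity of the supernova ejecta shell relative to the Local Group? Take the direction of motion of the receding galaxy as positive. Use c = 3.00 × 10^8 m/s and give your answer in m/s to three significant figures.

2.95 × 10^8 m/s

In units of c (dividing by 3.00 × 10^8 m/s): v = 0.773, u' = 0.880.
u = (u' + v)/(1 + u'v/c²):
u = (0.880 + 0.773) / (1 + 0.880·0.773) = 1.6533/1.6805 = 0.9838
(Galilean addition would give +1.653c, exceeding c.)
Converting back: u = 0.9838 × 3.00 × 10^8 m/s.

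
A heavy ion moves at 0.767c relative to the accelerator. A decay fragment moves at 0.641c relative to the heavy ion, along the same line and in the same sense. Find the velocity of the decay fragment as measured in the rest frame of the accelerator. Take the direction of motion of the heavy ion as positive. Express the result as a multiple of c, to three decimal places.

With v = 0.767 and u' = 0.641 (in units of c),
u = (u' + v)/(1 + u'v/c²):
u = (0.641 + 0.767) / (1 + 0.641·0.767) = 1.4080/1.4916 = 0.9439

0.944c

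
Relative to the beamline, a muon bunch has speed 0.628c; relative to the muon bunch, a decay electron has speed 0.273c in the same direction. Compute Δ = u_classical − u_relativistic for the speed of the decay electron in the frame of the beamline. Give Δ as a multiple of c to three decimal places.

Δ = 0.132c

Galilean: u_cl = 0.273 + 0.628 = 0.9010.
Relativistic: u_rel = (0.273 + 0.628) / (1 + 0.273·0.628) = 0.9010/1.1714 = 0.7691.
Δ = 0.9010 − 0.7691 = 0.1319.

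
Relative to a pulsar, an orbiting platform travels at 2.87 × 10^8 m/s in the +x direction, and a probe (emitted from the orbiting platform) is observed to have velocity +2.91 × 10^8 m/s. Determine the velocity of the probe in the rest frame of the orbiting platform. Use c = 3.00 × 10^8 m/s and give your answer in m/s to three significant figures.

+5.55 × 10^7 m/s

v = 0.957c, u = 0.970c.
Invert the composition law: u' = (u − v)/(1 − uv/c²).
u' = (0.970 − 0.957) / (1 − (0.970)(0.957)) = 0.0133/0.0720 = 0.1851.
u' = 0.1851 × 3.00 × 10^8 m/s.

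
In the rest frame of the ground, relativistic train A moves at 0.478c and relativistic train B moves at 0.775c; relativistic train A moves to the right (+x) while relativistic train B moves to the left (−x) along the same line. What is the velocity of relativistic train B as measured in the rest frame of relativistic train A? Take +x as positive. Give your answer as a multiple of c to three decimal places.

β_A = 0.478, β_B = -0.775.
Transform to A's frame with the inverse velocity-addition law: u' = (u − v)/(1 − uv/c²), taking u = β_B and v = β_A.
u' = (-0.775 − 0.478) / (1 − (0.478)(-0.775)) = -1.2530/1.3704 = -0.9143.

-0.914c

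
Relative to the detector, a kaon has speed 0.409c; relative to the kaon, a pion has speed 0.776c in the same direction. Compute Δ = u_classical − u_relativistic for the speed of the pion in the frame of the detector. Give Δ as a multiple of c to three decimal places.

Galilean: u_cl = 0.776 + 0.409 = 1.1850.
Relativistic: u_rel = (0.776 + 0.409) / (1 + 0.776·0.409) = 1.1850/1.3174 = 0.8995.
Δ = 1.1850 − 0.8995 = 0.2855.
(The classical prediction exceeds c; the relativistic result does not.)

Δ = 0.285c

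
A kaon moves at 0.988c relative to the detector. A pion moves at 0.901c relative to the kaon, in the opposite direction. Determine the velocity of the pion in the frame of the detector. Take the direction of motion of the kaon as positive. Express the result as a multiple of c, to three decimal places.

+0.792c

With v = 0.988 and u' = -0.901 (in units of c),
u = (u' + v)/(1 + u'v/c²):
u = (-0.901 + 0.988) / (1 + (-0.901)·0.988) = 0.0870/0.1098 = 0.7923
(Galilean addition would give +0.087c.)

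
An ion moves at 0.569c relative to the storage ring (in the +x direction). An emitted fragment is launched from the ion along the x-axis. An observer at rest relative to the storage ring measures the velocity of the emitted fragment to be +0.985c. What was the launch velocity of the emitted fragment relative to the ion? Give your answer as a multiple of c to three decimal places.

+0.946c

Invert the composition law: u' = (u − v)/(1 − uv/c²).
u' = (0.985 − 0.569) / (1 − (0.985)(0.569)) = 0.4160/0.4395 = 0.9465.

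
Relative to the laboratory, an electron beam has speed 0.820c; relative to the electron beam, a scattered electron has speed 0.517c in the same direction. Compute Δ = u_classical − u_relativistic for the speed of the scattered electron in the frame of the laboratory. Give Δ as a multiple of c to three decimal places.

Galilean: u_cl = 0.517 + 0.820 = 1.3370.
Relativistic: u_rel = (0.517 + 0.820) / (1 + 0.517·0.820) = 1.3370/1.4239 = 0.9389.
Δ = 1.3370 − 0.9389 = 0.3981.
(The classical prediction exceeds c; the relativistic result does not.)

Δ = 0.398c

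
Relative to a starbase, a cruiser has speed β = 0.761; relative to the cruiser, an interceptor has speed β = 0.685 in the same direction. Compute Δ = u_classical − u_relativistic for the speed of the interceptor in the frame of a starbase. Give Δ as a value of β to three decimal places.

Galilean: u_cl = 0.685 + 0.761 = 1.4460.
Relativistic: u_rel = (0.685 + 0.761) / (1 + 0.685·0.761) = 1.4460/1.5213 = 0.9505.
Δ = 1.4460 − 0.9505 = 0.4955.
(The classical prediction exceeds c; the relativistic result does not.)

Δ = 0.495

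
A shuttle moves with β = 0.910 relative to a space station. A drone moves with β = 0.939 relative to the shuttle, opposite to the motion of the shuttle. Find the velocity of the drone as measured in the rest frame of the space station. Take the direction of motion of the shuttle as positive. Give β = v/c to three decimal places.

β = -0.199

With v = 0.910 and u' = -0.939 (in units of c),
u = (u' + v)/(1 + u'v/c²):
u = (-0.939 + 0.910) / (1 + (-0.939)·0.910) = -0.0290/0.1455 = -0.1993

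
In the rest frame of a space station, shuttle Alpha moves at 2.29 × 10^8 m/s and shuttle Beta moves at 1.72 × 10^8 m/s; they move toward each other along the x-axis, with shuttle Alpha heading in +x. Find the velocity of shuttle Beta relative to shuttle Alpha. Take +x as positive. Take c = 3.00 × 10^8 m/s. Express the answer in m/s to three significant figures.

-2.79 × 10^8 m/s

β_A = 0.763, β_B = -0.573 (dividing each by c = 3.00 × 10^8 m/s).
Transform to A's frame with the inverse velocity-addition law: u' = (u − v)/(1 − uv/c²), taking u = β_B and v = β_A.
u' = (-0.573 − 0.763) / (1 − (0.763)(-0.573)) = -1.3367/1.4376 = -0.9298.
u' = -0.9298 × 3.00 × 10^8 m/s.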